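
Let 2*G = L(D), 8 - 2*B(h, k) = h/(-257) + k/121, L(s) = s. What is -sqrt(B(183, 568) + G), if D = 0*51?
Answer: -sqrt(64220702)/5654 ≈ -1.4174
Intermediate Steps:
D = 0
B(h, k) = 4 - k/242 + h/514 (B(h, k) = 4 - (h/(-257) + k/121)/2 = 4 - (h*(-1/257) + k*(1/121))/2 = 4 - (-h/257 + k/121)/2 = 4 + (-k/242 + h/514) = 4 - k/242 + h/514)
G = 0 (G = (1/2)*0 = 0)
-sqrt(B(183, 568) + G) = -sqrt((4 - 1/242*568 + (1/514)*183) + 0) = -sqrt((4 - 284/121 + 183/514) + 0) = -sqrt(124943/62194 + 0) = -sqrt(124943/62194) = -sqrt(64220702)/5654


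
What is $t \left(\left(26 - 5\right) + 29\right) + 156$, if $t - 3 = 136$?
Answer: $7106$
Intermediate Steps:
$t = 139$ ($t = 3 + 136 = 139$)
$t \left(\left(26 - 5\right) + 29\right) + 156 = 139 \left(\left(26 - 5\right) + 29\right) + 156 = 139 \left(21 + 29\right) + 156 = 139 \cdot 50 + 156 = 6950 + 156 = 7106$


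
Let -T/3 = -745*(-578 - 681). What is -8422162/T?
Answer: 8422162/2813865 ≈ 2.9931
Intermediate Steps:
T = -2813865 (T = -(-2235)*(-578 - 681) = -(-2235)*(-1259) = -3*937955 = -2813865)
-8422162/T = -8422162/(-2813865) = -8422162*(-1/2813865) = 8422162/2813865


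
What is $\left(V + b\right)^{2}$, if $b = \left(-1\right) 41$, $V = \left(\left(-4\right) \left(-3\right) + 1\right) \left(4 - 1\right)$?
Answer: $4$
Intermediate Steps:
$V = 39$ ($V = \left(12 + 1\right) 3 = 13 \cdot 3 = 39$)
$b = -41$
$\left(V + b\right)^{2} = \left(39 - 41\right)^{2} = \left(-2\right)^{2} = 4$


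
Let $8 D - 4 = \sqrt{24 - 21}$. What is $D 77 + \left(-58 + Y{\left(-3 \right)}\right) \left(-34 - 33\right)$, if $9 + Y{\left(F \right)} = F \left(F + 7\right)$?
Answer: $\frac{10663}{2} + \frac{77 \sqrt{3}}{8} \approx 5348.2$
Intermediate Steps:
$Y{\left(F \right)} = -9 + F \left(7 + F\right)$ ($Y{\left(F \right)} = -9 + F \left(F + 7\right) = -9 + F \left(7 + F\right)$)
$D = \frac{1}{2} + \frac{\sqrt{3}}{8}$ ($D = \frac{1}{2} + \frac{\sqrt{24 - 21}}{8} = \frac{1}{2} + \frac{\sqrt{3}}{8} \approx 0.71651$)
$D 77 + \left(-58 + Y{\left(-3 \right)}\right) \left(-34 - 33\right) = \left(\frac{1}{2} + \frac{\sqrt{3}}{8}\right) 77 + \left(-58 + \left(-9 + \left(-3\right)^{2} + 7 \left(-3\right)\right)\right) \left(-34 - 33\right) = \left(\frac{77}{2} + \frac{77 \sqrt{3}}{8}\right) + \left(-58 - 21\right) \left(-67\right) = \left(\frac{77}{2} + \frac{77 \sqrt{3}}{8}\right) - -5293 = \left(\frac{77}{2} + \frac{77 \sqrt{3}}{8}\right) + 5293 = \frac{10663}{2} + \frac{77 \sqrt{3}}{8}$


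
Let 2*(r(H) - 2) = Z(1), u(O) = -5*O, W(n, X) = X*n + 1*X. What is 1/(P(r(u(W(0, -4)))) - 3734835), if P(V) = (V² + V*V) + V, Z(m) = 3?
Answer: -1/3734807 ≈ -2.6775e-7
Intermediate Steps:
W(n, X) = X + X*n (W(n, X) = X*n + X = X + X*n)
r(H) = 7/2 (r(H) = 2 + (½)*3 = 2 + 3/2 = 7/2)
P(V) = V + 2*V² (P(V) = (V² + V²) + V = 2*V² + V = V + 2*V²)
1/(P(r(u(W(0, -4)))) - 3734835) = 1/(7*(1 + 2*(7/2))/2 - 3734835) = 1/(7*(1 + 7)/2 - 3734835) = 1/((7/2)*8 - 3734835) = 1/(28 - 3734835) = 1/(-3734807) = -1/3734807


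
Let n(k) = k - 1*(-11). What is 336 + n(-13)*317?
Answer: -298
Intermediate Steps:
n(k) = 11 + k (n(k) = k + 11 = 11 + k)
336 + n(-13)*317 = 336 + (11 - 13)*317 = 336 - 2*317 = 336 - 634 = -298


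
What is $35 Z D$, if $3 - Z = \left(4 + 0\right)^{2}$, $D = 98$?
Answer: $-44590$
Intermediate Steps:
$Z = -13$ ($Z = 3 - \left(4 + 0\right)^{2} = 3 - 4^{2} = 3 - 16 = -13$)
$35 Z D = 35 \left(-13\right) 98 = \left(-455\right) 98 = -44590$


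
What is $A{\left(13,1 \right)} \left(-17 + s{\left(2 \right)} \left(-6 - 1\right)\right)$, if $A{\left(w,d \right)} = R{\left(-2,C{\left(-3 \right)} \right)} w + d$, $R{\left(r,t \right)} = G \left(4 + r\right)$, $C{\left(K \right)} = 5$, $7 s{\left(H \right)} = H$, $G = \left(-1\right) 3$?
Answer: $1463$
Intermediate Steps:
$G = -3$
$s{\left(H \right)} = \frac{H}{7}$
$R{\left(r,t \right)} = -12 - 3 r$ ($R{\left(r,t \right)} = - 3 \left(4 + r\right) = -12 - 3 r$)
$A{\left(w,d \right)} = d - 6 w$ ($A{\left(w,d \right)} = \left(-12 - -6\right) w + d = \left(-12 + 6\right) w + d = - 6 w + d = d - 6 w$)
$A{\left(13,1 \right)} \left(-17 + s{\left(2 \right)} \left(-6 - 1\right)\right) = \left(1 - 78\right) \left(-17 + \frac{1}{7} \cdot 2 \left(-6 - 1\right)\right) = \left(1 - 78\right) \left(-17 + \frac{2}{7} \left(-7\right)\right) = - 77 \left(-17 - 2\right) = \left(-77\right) \left(-19\right) = 1463$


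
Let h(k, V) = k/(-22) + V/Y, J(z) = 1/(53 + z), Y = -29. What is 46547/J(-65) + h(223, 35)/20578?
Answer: -7333254942133/13128764 ≈ -5.5856e+5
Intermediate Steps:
h(k, V) = -k/22 - V/29 (h(k, V) = k/(-22) + V/(-29) = k*(-1/22) + V*(-1/29) = -k/22 - V/29)
46547/J(-65) + h(223, 35)/20578 = 46547/(1/(53 - 65)) + (-1/22*223 - 1/29*35)/20578 = 46547/(1/(-12)) + (-223/22 - 35/29)*(1/20578) = 46547/(-1/12) - 7237/638*1/20578 = 46547*(-12) - 7237/13128764 = -558564 - 7237/13128764 = -7333254942133/13128764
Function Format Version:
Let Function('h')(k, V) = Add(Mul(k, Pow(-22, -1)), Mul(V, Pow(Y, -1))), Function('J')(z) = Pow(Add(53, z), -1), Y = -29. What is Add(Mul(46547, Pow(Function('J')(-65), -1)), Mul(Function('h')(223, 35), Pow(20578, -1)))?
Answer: Rational(-7333254942133, 13128764) ≈ -5.5856e+5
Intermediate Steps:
Function('h')(k, V) = Add(Mul(Rational(-1, 22), k), Mul(Rational(-1, 29), V)) (Function('h')(k, V) = Add(Mul(k, Pow(-22, -1)), Mul(V, Pow(-29, -1))) = Add(Mul(k, Rational(-1, 22)), Mul(V, Rational(-1, 29))) = Add(Mul(Rational(-1, 22), k), Mul(Rational(-1, 29), V)))
Add(Mul(46547, Pow(Function('J')(-65), -1)), Mul(Function('h')(223, 35), Pow(20578, -1))) = Add(Mul(46547, Pow(Pow(Add(53, -65), -1), -1)), Mul(Add(Mul(Rational(-1, 22), 223), Mul(Rational(-1, 29), 35)), Pow(20578, -1))) = Add(Mul(46547, Pow(Pow(-12, -1), -1)), Mul(Add(Rational(-223, 22), Rational(-35, 29)), Rational(1, 20578))) = Add(Mul(46547, Pow(Rational(-1, 12), -1)), Mul(Rational(-7237, 638), Rational(1, 20578))) = Add(Mul(46547, -12), Rational(-7237, 13128764)) = Add(-558564, Rational(-7237, 13128764)) = Rational(-7333254942133, 13128764)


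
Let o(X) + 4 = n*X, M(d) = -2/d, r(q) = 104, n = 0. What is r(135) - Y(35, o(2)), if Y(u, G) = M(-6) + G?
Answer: 323/3 ≈ 107.67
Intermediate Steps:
o(X) = -4 (o(X) = -4 + 0*X = -4 + 0 = -4)
Y(u, G) = ⅓ + G (Y(u, G) = -2/(-6) + G = -2*(-⅙) + G = ⅓ + G)
r(135) - Y(35, o(2)) = 104 - (⅓ - 4) = 104 - 1*(-11/3) = 104 + 11/3 = 323/3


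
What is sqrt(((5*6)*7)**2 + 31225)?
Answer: 5*sqrt(3013) ≈ 274.45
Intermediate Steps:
sqrt(((5*6)*7)**2 + 31225) = sqrt((30*7)**2 + 31225) = sqrt(210**2 + 31225) = sqrt(44100 + 31225) = sqrt(75325) = 5*sqrt(3013)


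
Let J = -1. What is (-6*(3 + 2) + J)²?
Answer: 961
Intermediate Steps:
(-6*(3 + 2) + J)² = (-6*(3 + 2) - 1)² = (-6*5 - 1)² = (-30 - 1)² = (-31)² = 961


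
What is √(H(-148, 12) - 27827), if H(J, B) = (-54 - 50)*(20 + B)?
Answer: I*√31155 ≈ 176.51*I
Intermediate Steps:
H(J, B) = -2080 - 104*B (H(J, B) = -104*(20 + B) = -2080 - 104*B)
√(H(-148, 12) - 27827) = √((-2080 - 104*12) - 27827) = √((-2080 - 1248) - 27827) = √(-3328 - 27827) = √(-31155) = I*√31155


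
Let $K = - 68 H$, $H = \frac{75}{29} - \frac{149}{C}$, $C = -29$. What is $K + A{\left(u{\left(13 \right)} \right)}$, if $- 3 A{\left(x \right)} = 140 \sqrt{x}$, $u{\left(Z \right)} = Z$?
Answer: $- \frac{15232}{29} - \frac{140 \sqrt{13}}{3} \approx -693.5$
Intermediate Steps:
$H = \frac{224}{29}$ ($H = \frac{75}{29} - \frac{149}{-29} = 75 \cdot \frac{1}{29} - - \frac{149}{29} = \frac{75}{29} + \frac{149}{29} = \frac{224}{29} \approx 7.7241$)
$K = - \frac{15232}{29}$ ($K = \left(-68\right) \frac{224}{29} = - \frac{15232}{29} \approx -525.24$)
$A{\left(x \right)} = - \frac{140 \sqrt{x}}{3}$
$K + A{\left(u{\left(13 \right)} \right)} = - \frac{15232}{29} - \frac{140 \sqrt{13}}{3}$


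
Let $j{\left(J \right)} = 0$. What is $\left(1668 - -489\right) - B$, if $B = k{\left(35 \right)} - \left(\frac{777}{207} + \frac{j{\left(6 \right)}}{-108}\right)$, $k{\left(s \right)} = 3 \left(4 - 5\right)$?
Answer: $\frac{149299}{69} \approx 2163.8$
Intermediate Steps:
$k{\left(s \right)} = -3$ ($k{\left(s \right)} = 3 \left(-1\right) = -3$)
$B = - \frac{466}{69}$ ($B = -3 - \left(\frac{777}{207} + \frac{0}{-108}\right) = -3 - \left(777 \cdot \frac{1}{207} + 0 \left(- \frac{1}{108}\right)\right) = -3 - \left(\frac{259}{69} + 0\right) = -3 - \frac{259}{69} = - \frac{466}{69} \approx -6.7536$)
$\left(1668 - -489\right) - B = \left(1668 - -489\right) - - \frac{466}{69} = \left(1668 + 489\right) + \frac{466}{69} = 2157 + \frac{466}{69} = \frac{149299}{69}$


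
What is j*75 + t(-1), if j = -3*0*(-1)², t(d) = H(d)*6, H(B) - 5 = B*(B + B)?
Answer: 42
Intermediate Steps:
H(B) = 5 + 2*B² (H(B) = 5 + B*(B + B) = 5 + B*(2*B) = 5 + 2*B²)
t(d) = 30 + 12*d² (t(d) = (5 + 2*d²)*6 = 30 + 12*d²)
j = 0 (j = 0*1 = 0)
j*75 + t(-1) = 0*75 + (30 + 12*(-1)²) = 0 + (30 + 12*1) = 0 + (30 + 12) = 0 + 42 = 42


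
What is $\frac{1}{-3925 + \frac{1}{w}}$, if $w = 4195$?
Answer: $- \frac{4195}{16465374} \approx -0.00025478$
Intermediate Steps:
$\frac{1}{-3925 + \frac{1}{w}} = \frac{1}{-3925 + \frac{1}{4195}} = \frac{1}{- \frac{16465374}{4195}} = - \frac{4195}{16465374}$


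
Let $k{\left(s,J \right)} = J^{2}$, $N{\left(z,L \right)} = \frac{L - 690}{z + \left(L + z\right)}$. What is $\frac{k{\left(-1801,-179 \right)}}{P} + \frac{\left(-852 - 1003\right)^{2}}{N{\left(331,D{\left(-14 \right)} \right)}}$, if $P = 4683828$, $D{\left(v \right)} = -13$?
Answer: $- \frac{10460042816636477}{3292731084} \approx -3.1767 \cdot 10^{6}$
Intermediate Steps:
$N{\left(z,L \right)} = \frac{-690 + L}{L + 2 z}$
$\frac{k{\left(-1801,-179 \right)}}{P} + \frac{\left(-852 - 1003\right)^{2}}{N{\left(331,D{\left(-14 \right)} \right)}} = \frac{\left(-179\right)^{2}}{4683828} + \frac{\left(-852 - 1003\right)^{2}}{\frac{1}{-13 + 2 \cdot 331} \left(-690 - 13\right)} = 32041 \cdot \frac{1}{4683828} + \frac{\left(-1855\right)^{2}}{\frac{1}{-13 + 662} \left(-703\right)} = \frac{32041}{4683828} + \frac{3441025}{\frac{1}{649} \left(-703\right)} = \frac{32041}{4683828} + \frac{3441025}{- \frac{703}{649}} = \frac{32041}{4683828} + 3441025 \left(- \frac{649}{703}\right) = \frac{32041}{4683828} - \frac{2233225225}{703} = - \frac{10460042816636477}{3292731084}$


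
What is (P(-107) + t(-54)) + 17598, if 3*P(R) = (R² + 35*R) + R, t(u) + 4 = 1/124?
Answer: 7486999/372 ≈ 20126.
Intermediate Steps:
t(u) = -495/124 (t(u) = -4 + 1/124 = -495/124)
P(R) = 12*R + R²/3 (P(R) = ((R² + 35*R) + R)/3 = (R² + 36*R)/3 = 12*R + R²/3)
(P(-107) + t(-54)) + 17598 = ((⅓)*(-107)*(36 - 107) - 495/124) + 17598 = ((⅓)*(-107)*(-71) - 495/124) + 17598 = (7597/3 - 495/124) + 17598 = 940543/372 + 17598 = 7486999/372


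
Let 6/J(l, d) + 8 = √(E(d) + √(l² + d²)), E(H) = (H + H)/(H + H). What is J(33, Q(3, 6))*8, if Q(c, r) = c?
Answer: -48/(8 - √(1 + 3*√122)) ≈ -22.249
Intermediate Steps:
E(H) = 1 (E(H) = (2*H)/((2*H)) = (2*H)*(1/(2*H)) = 1)
J(l, d) = 6/(-8 + √(1 + √(d² + l²))) (J(l, d) = 6/(-8 + √(1 + √(l² + d²))) = 6/(-8 + √(1 + √(d² + l²))))
J(33, Q(3, 6))*8 = (6/(-8 + √(1 + √(3² + 33²))))*8 = (6/(-8 + √(1 + √(9 + 1089))))*8 = (6/(-8 + √(1 + √1098)))*8 = (6/(-8 + √(1 + 3*√122)))*8 = 48/(-8 + √(1 + 3*√122))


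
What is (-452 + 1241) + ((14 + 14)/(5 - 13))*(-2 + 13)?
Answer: 1501/2 ≈ 750.50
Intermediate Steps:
(-452 + 1241) + ((14 + 14)/(5 - 13))*(-2 + 13) = 789 + (28/(-8))*11 = 789 + (28*(-⅛))*11 = 789 - 7/2*11 = 789 - 77/2 = 1501/2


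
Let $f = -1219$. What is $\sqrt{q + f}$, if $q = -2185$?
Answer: $2 i \sqrt{851} \approx 58.344 i$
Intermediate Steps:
$\sqrt{q + f} = \sqrt{-2185 - 1219} = \sqrt{-3404} = 2 i \sqrt{851}$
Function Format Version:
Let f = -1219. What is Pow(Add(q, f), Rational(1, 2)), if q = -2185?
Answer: Mul(2, I, Pow(851, Rational(1, 2))) ≈ Mul(58.344, I)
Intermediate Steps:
Pow(Add(q, f), Rational(1, 2)) = Pow(Add(-2185, -1219), Rational(1, 2)) = Pow(-3404, Rational(1, 2)) = Mul(2, I, Pow(851, Rational(1, 2)))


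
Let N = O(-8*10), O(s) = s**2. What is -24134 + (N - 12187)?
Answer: -29921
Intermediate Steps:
N = 6400 (N = (-8*10)**2 = (-80)**2 = 6400)
-24134 + (N - 12187) = -24134 + (6400 - 12187) = -24134 - 5787 = -29921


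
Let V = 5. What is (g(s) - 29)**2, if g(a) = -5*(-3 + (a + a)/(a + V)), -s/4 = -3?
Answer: 128164/289 ≈ 443.47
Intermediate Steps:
s = 12 (s = -4*(-3) = 12)
g(a) = 15 - 10*a/(5 + a) (g(a) = -5*(-3 + (a + a)/(a + 5)) = -5*(-3 + (2*a)/(5 + a)) = -5*(-3 + 2*a/(5 + a)) = 15 - 10*a/(5 + a))
(g(s) - 29)**2 = (5*(15 + 12)/(5 + 12) - 29)**2 = (5*27/17 - 29)**2 = (5*(1/17)*27 - 29)**2 = (135/17 - 29)**2 = (-358/17)**2 = 128164/289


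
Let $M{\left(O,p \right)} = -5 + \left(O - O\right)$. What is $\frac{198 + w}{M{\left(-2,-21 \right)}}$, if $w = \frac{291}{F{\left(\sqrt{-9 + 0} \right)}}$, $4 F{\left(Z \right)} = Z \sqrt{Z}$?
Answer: $- \frac{198}{5} + \frac{388 \sqrt{3} \sqrt{i}}{15} \approx -7.9199 + 31.68 i$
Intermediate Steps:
$M{\left(O,p \right)} = -5$ ($M{\left(O,p \right)} = -5 + 0 = -5$)
$F{\left(Z \right)} = \frac{Z^{\frac{3}{2}}}{4}$ ($F{\left(Z \right)} = \frac{Z \sqrt{Z}}{4} = \frac{Z^{\frac{3}{2}}}{4}$)
$w = - \frac{388 \sqrt{3} \sqrt{i}}{3}$ ($w = \frac{291}{\frac{1}{4} \left(\sqrt{-9 + 0}\right)^{\frac{3}{2}}} = \frac{291}{\frac{1}{4} \left(\sqrt{-9}\right)^{\frac{3}{2}}} = \frac{291}{\frac{1}{4} \left(3 i\right)^{\frac{3}{2}}} = \frac{291}{\frac{1}{4} \cdot 3 \sqrt{3} i^{\frac{3}{2}}} = \frac{291}{\frac{3}{4} \sqrt{3} i^{\frac{3}{2}}} = 291 \left(- \frac{4 \sqrt{3} \sqrt{i}}{9}\right) = - \frac{388 \sqrt{3} \sqrt{i}}{3} \approx -158.4 - 158.4 i$)
$\frac{198 + w}{M{\left(-2,-21 \right)}} = \frac{198 - \frac{388 \sqrt{3} \sqrt{i}}{3}}{-5} = \left(198 - \frac{388 \sqrt{3} \sqrt{i}}{3}\right) \left(- \frac{1}{5}\right) = - \frac{198}{5} + \frac{388 \sqrt{3} \sqrt{i}}{15}$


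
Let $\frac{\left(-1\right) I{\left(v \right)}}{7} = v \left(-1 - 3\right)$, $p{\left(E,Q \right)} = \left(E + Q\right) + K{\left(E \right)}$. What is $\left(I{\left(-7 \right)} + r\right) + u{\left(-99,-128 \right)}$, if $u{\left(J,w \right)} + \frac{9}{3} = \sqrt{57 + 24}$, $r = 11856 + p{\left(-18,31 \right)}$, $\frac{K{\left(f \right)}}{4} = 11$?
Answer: $11723$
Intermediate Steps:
$K{\left(f \right)} = 44$ ($K{\left(f \right)} = 4 \cdot 11 = 44$)
$p{\left(E,Q \right)} = 44 + E + Q$ ($p{\left(E,Q \right)} = \left(E + Q\right) + 44 = 44 + E + Q$)
$I{\left(v \right)} = 28 v$ ($I{\left(v \right)} = - 7 v \left(-1 - 3\right) = - 7 v \left(-4\right) = - 7 \left(- 4 v\right) = 28 v$)
$r = 11913$ ($r = 11856 + \left(44 - 18 + 31\right) = 11856 + 57 = 11913$)
$u{\left(J,w \right)} = 6$ ($u{\left(J,w \right)} = -3 + \sqrt{57 + 24} = -3 + \sqrt{81} = -3 + 9 = 6$)
$\left(I{\left(-7 \right)} + r\right) + u{\left(-99,-128 \right)} = \left(28 \left(-7\right) + 11913\right) + 6 = \left(-196 + 11913\right) + 6 = 11717 + 6 = 11723$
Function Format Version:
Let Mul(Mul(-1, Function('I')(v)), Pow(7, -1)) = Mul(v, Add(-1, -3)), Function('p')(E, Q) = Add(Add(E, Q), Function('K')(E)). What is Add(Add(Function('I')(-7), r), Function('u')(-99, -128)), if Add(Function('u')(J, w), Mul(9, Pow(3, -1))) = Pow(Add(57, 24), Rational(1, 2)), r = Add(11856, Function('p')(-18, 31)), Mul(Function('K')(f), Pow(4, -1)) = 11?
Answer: 11723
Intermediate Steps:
Function('K')(f) = 44 (Function('K')(f) = Mul(4, 11) = 44)
Function('p')(E, Q) = Add(44, E, Q) (Function('p')(E, Q) = Add(Add(E, Q), 44) = Add(44, E, Q))
Function('I')(v) = Mul(28, v) (Function('I')(v) = Mul(-7, Mul(v, Add(-1, -3))) = Mul(-7, Mul(v, -4)) = Mul(-7, Mul(-4, v)) = Mul(28, v))
r = 11913 (r = Add(11856, Add(44, -18, 31)) = Add(11856, 57) = 11913)
Function('u')(J, w) = 6 (Function('u')(J, w) = Add(-3, Pow(Add(57, 24), Rational(1, 2))) = Add(-3, Pow(81, Rational(1, 2))) = Add(-3, 9) = 6)
Add(Add(Function('I')(-7), r), Function('u')(-99, -128)) = Add(Add(Mul(28, -7), 11913), 6) = Add(Add(-196, 11913), 6) = Add(11717, 6) = 11723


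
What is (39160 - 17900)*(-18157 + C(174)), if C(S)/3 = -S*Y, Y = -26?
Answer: -97477100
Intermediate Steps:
C(S) = 78*S (C(S) = 3*(-S*(-26)) = 3*(-(-26)*S) = 3*(26*S) = 78*S)
(39160 - 17900)*(-18157 + C(174)) = (39160 - 17900)*(-18157 + 78*174) = 21260*(-18157 + 13572) = 21260*(-4585) = -97477100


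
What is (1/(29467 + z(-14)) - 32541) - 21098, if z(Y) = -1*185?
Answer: -1570657197/29282 ≈ -53639.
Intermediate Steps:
z(Y) = -185
(1/(29467 + z(-14)) - 32541) - 21098 = (1/(29467 - 185) - 32541) - 21098 = (1/29282 - 32541) - 21098 = -952865561/29282 - 21098 = -1570657197/29282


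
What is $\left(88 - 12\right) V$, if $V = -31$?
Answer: $-2356$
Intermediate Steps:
$\left(88 - 12\right) V = \left(88 - 12\right) \left(-31\right) = 76 \left(-31\right) = -2356$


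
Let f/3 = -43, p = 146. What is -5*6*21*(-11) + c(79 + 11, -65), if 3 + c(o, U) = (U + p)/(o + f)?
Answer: 90024/13 ≈ 6924.9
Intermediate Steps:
f = -129 (f = 3*(-43) = -129)
c(o, U) = -3 + (146 + U)/(-129 + o) (c(o, U) = -3 + (U + 146)/(o - 129) = -3 + (146 + U)/(-129 + o))
-5*6*21*(-11) + c(79 + 11, -65) = -5*6*21*(-11) + (533 - 65 - 3*(79 + 11))/(-129 + (79 + 11)) = -630*(-11) + (533 - 65 - 3*90)/(-129 + 90) = -5*(-1386) + (533 - 65 - 270)/(-39) = 6930 - 1/39*198 = 6930 - 66/13 = 90024/13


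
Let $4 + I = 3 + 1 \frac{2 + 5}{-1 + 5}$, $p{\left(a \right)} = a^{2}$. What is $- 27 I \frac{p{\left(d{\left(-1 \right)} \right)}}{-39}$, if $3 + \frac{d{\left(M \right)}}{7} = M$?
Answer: $\frac{5292}{13} \approx 407.08$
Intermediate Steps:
$d{\left(M \right)} = -21 + 7 M$
$I = \frac{3}{4}$ ($I = -4 + \left(3 + 1 \frac{2 + 5}{-1 + 5}\right) = -4 + \left(3 + 1 \cdot \frac{7}{4}\right) = -4 + \left(3 + \frac{7}{4}\right) = -4 + \frac{19}{4} = \frac{3}{4} \approx 0.75$)
$- 27 I \frac{p{\left(d{\left(-1 \right)} \right)}}{-39} = \left(-27\right) \frac{3}{4} \frac{\left(-21 + 7 \left(-1\right)\right)^{2}}{-39} = - \frac{81 \left(-21 - 7\right)^{2} \left(- \frac{1}{39}\right)}{4} = - \frac{81 \left(-28\right)^{2} \left(- \frac{1}{39}\right)}{4} = - \frac{81 \cdot 784 \left(- \frac{1}{39}\right)}{4} = \left(- \frac{81}{4}\right) \left(- \frac{784}{39}\right) = \frac{5292}{13}$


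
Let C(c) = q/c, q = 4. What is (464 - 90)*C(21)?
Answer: 1496/21 ≈ 71.238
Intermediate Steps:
C(c) = 4/c
(464 - 90)*C(21) = (464 - 90)*(4/21) = 374*(4*(1/21)) = 374*(4/21) = 1496/21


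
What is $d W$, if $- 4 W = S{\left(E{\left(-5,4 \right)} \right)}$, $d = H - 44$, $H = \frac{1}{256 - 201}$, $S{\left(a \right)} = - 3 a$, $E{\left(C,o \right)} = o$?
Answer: $- \frac{7257}{55} \approx -131.95$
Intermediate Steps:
$H = \frac{1}{55} \approx 0.018182$
$d = - \frac{2419}{55}$ ($d = \frac{1}{55} - 44 = - \frac{2419}{55} \approx -43.982$)
$W = 3$ ($W = - \frac{\left(-3\right) 4}{4} = \left(- \frac{1}{4}\right) \left(-12\right) = 3$)
$d W = \left(- \frac{2419}{55}\right) 3 = - \frac{7257}{55}$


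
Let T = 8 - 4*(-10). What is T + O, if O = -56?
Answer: -8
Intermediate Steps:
T = 48 (T = 8 + 40 = 48)
T + O = 48 - 56 = -8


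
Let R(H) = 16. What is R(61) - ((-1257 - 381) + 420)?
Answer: 1234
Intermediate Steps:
R(61) - ((-1257 - 381) + 420) = 16 - ((-1257 - 381) + 420) = 16 - (-1638 + 420) = 16 - 1*(-1218) = 16 + 1218 = 1234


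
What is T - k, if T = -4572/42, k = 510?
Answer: -4332/7 ≈ -618.86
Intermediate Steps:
T = -762/7 (T = -4572*1/42 = -762/7 ≈ -108.86)
T - k = -762/7 - 1*510 = -762/7 - 510 = -4332/7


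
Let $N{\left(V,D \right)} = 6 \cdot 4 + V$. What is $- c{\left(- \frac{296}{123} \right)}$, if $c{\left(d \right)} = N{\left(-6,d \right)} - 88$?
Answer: $70$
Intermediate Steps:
$N{\left(V,D \right)} = 24 + V$
$c{\left(d \right)} = -70$ ($c{\left(d \right)} = \left(24 - 6\right) - 88 = 18 - 88 = -70$)
$- c{\left(- \frac{296}{123} \right)} = \left(-1\right) \left(-70\right) = 70$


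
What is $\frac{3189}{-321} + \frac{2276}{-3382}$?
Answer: $- \frac{1919299}{180937} \approx -10.608$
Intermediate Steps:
$\frac{3189}{-321} + \frac{2276}{-3382} = 3189 \left(- \frac{1}{321}\right) + 2276 \left(- \frac{1}{3382}\right) = - \frac{1063}{107} - \frac{1138}{1691} = - \frac{1919299}{180937}$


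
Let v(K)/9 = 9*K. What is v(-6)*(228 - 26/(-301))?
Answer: -33365844/301 ≈ -1.1085e+5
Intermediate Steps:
v(K) = 81*K (v(K) = 9*(9*K) = 81*K)
v(-6)*(228 - 26/(-301)) = (81*(-6))*(228 - 26/(-301)) = -486*(228 - 26*(-1/301)) = -486*(228 + 26/301) = -486*68654/301 = -33365844/301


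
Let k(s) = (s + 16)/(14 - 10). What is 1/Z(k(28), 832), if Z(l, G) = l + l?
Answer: 1/22 ≈ 0.045455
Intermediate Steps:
k(s) = 4 + s/4 (k(s) = (16 + s)/4 = (16 + s)*(1/4) = 4 + s/4)
Z(l, G) = 2*l
1/Z(k(28), 832) = 1/(2*(4 + (1/4)*28)) = 1/(2*(4 + 7)) = 1/(2*11) = 1/22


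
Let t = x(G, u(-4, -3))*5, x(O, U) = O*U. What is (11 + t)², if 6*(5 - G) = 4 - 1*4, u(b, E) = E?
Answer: 4096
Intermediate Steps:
G = 5 (G = 5 - (4 - 1*4)/6 = 5 - (4 - 4)/6 = 5 - ⅙*0 = 5 + 0 = 5)
t = -75 (t = (5*(-3))*5 = -15*5 = -75)
(11 + t)² = (11 - 75)² = (-64)² = 4096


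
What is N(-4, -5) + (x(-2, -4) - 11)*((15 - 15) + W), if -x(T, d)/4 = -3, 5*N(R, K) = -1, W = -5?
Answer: -26/5 ≈ -5.2000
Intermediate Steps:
N(R, K) = -1/5 (N(R, K) = (1/5)*(-1) = -1/5)
x(T, d) = 12 (x(T, d) = -4*(-3) = 12)
N(-4, -5) + (x(-2, -4) - 11)*((15 - 15) + W) = -1/5 + (12 - 11)*((15 - 15) - 5) = -1/5 + 1*(0 - 5) = -1/5 + 1*(-5) = -1/5 - 5 = -26/5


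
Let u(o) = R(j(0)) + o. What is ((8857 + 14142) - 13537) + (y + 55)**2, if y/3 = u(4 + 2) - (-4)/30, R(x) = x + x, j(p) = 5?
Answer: 503839/25 ≈ 20154.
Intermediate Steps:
R(x) = 2*x
u(o) = 10 + o (u(o) = 2*5 + o = 10 + o)
y = 242/5 (y = 3*((10 + (4 + 2)) - (-4)/30) = 3*((10 + 6) - (-4)/30) = 3*(16 - 1*(-2/15)) = 3*(16 + 2/15) = 3*(242/15) = 242/5 ≈ 48.400)
((8857 + 14142) - 13537) + (y + 55)**2 = ((8857 + 14142) - 13537) + (242/5 + 55)**2 = (22999 - 13537) + (517/5)**2 = 9462 + 267289/25 = 503839/25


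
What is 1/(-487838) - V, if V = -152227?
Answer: 74262115225/487838 ≈ 1.5223e+5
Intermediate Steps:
1/(-487838) - V = 1/(-487838) - 1*(-152227) = -1/487838 + 152227 = 74262115225/487838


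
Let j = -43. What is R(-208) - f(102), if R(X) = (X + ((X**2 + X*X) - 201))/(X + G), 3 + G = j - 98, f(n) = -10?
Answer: -7509/32 ≈ -234.66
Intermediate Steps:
G = -144 (G = -3 + (-43 - 98) = -3 - 141 = -144)
R(X) = (-201 + X + 2*X**2)/(-144 + X) (R(X) = (X + ((X**2 + X*X) - 201))/(X - 144) = (X + ((X**2 + X**2) - 201))/(-144 + X) = (X + (2*X**2 - 201))/(-144 + X) = (X + (-201 + 2*X**2))/(-144 + X) = (-201 + X + 2*X**2)/(-144 + X))
R(-208) - f(102) = (-201 - 208 + 2*(-208)**2)/(-144 - 208) - 1*(-10) = (-201 - 208 + 2*43264)/(-352) + 10 = -(-201 - 208 + 86528)/352 + 10 = -1/352*86119 + 10 = -7829/32 + 10 = -7509/32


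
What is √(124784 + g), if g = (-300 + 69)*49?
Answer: √113465 ≈ 336.85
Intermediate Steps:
g = -11319 (g = -231*49 = -11319)
√(124784 + g) = √(124784 - 11319) = √113465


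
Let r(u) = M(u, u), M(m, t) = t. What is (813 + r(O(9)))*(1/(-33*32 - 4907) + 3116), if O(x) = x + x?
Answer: 15440567517/5963 ≈ 2.5894e+6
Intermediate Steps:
O(x) = 2*x
r(u) = u
(813 + r(O(9)))*(1/(-33*32 - 4907) + 3116) = (813 + 2*9)*(1/(-33*32 - 4907) + 3116) = (813 + 18)*(1/(-1056 - 4907) + 3116) = 831*(1/(-5963) + 3116) = 831*(-1/5963 + 3116) = 831*(18580707/5963) = 15440567517/5963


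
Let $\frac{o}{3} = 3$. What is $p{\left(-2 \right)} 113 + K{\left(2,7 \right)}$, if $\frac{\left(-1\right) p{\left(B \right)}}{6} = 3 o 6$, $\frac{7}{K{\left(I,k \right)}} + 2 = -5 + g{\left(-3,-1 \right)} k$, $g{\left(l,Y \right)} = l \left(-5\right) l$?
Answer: $- \frac{5052457}{46} \approx -1.0984 \cdot 10^{5}$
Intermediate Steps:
$o = 9$ ($o = 3 \cdot 3 = 9$)
$g{\left(l,Y \right)} = - 5 l^{2}$ ($g{\left(l,Y \right)} = - 5 l l = - 5 l^{2}$)
$K{\left(I,k \right)} = \frac{7}{-7 - 45 k}$ ($K{\left(I,k \right)} = \frac{7}{-2 + \left(-5 + - 5 \left(-3\right)^{2} k\right)} = \frac{7}{-2 + \left(-5 + \left(-5\right) 9 k\right)} = \frac{7}{-2 - \left(5 + 45 k\right)} = \frac{7}{-7 - 45 k}$)
$p{\left(B \right)} = -972$ ($p{\left(B \right)} = - 6 \cdot 3 \cdot 9 \cdot 6 = - 6 \cdot 27 \cdot 6 = \left(-6\right) 162 = -972$)
$p{\left(-2 \right)} 113 + K{\left(2,7 \right)} = \left(-972\right) 113 + \frac{7}{-7 - 315} = -109836 + \frac{7}{-7 - 315} = -109836 + \frac{7}{-322} = -109836 + 7 \left(- \frac{1}{322}\right) = -109836 - \frac{1}{46} = - \frac{5052457}{46}$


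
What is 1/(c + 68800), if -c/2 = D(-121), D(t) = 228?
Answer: 1/68344 ≈ 1.4632e-5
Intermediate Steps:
c = -456 (c = -2*228 = -456)
1/(c + 68800) = 1/(-456 + 68800) = 1/68344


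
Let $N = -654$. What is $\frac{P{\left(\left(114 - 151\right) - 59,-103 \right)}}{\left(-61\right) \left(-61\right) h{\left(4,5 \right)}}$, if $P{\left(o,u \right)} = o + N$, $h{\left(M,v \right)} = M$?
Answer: $- \frac{375}{7442} \approx -0.05039$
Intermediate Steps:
$P{\left(o,u \right)} = -654 + o$ ($P{\left(o,u \right)} = o - 654 = -654 + o$)
$\frac{P{\left(\left(114 - 151\right) - 59,-103 \right)}}{\left(-61\right) \left(-61\right) h{\left(4,5 \right)}} = \frac{-654 + \left(\left(114 - 151\right) - 59\right)}{\left(-61\right) \left(-61\right) 4} = \frac{-654 - 96}{3721 \cdot 4} = \frac{-654 - 96}{14884} = \left(-750\right) \frac{1}{14884} = - \frac{375}{7442}$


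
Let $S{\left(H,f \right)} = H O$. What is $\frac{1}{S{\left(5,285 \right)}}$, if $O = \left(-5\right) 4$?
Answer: $- \frac{1}{100} \approx -0.01$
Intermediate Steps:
$O = -20$
$S{\left(H,f \right)} = - 20 H$ ($S{\left(H,f \right)} = H \left(-20\right) = - 20 H$)
$\frac{1}{S{\left(5,285 \right)}} = \frac{1}{\left(-20\right) 5} = \frac{1}{-100} = - \frac{1}{100}$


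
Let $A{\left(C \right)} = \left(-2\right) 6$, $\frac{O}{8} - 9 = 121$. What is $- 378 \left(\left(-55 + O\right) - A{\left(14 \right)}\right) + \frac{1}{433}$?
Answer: $- \frac{163182977}{433} \approx -3.7687 \cdot 10^{5}$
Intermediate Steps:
$O = 1040$ ($O = 72 + 8 \cdot 121 = 72 + 968 = 1040$)
$A{\left(C \right)} = -12$
$- 378 \left(\left(-55 + O\right) - A{\left(14 \right)}\right) + \frac{1}{433} = - 378 \left(\left(-55 + 1040\right) - -12\right) + \frac{1}{433} = - 378 \left(985 + 12\right) + \frac{1}{433} = \left(-378\right) 997 + \frac{1}{433} = -376866 + \frac{1}{433} = - \frac{163182977}{433}$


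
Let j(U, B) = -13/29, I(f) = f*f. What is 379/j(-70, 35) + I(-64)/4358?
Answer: -23922765/28327 ≈ -844.52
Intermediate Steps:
I(f) = f²
j(U, B) = -13/29 (j(U, B) = -13*1/29 = -13/29)
379/j(-70, 35) + I(-64)/4358 = 379/(-13/29) + (-64)²/4358 = 379*(-29/13) + 4096*(1/4358) = -10991/13 + 2048/2179 = -23922765/28327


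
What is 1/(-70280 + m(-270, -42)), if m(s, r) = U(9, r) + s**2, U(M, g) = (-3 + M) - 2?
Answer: 1/2624 ≈ 0.00038110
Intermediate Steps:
U(M, g) = -5 + M
m(s, r) = 4 + s**2 (m(s, r) = (-5 + 9) + s**2 = 4 + s**2)
1/(-70280 + m(-270, -42)) = 1/(-70280 + (4 + (-270)**2)) = 1/(-70280 + (4 + 72900)) = 1/(-70280 + 72904) = 1/2624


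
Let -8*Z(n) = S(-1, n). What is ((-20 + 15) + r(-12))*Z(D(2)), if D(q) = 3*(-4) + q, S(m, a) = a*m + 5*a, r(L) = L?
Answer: -85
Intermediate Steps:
S(m, a) = 5*a + a*m
D(q) = -12 + q
Z(n) = -n/2 (Z(n) = -n*(5 - 1)/8 = -n*4/8 = -n/2)
((-20 + 15) + r(-12))*Z(D(2)) = ((-20 + 15) - 12)*(-(-12 + 2)/2) = (-5 - 12)*(-1/2*(-10)) = -17*5 = -85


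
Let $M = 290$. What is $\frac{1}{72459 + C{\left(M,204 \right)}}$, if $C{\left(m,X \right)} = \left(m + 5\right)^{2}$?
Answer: $\frac{1}{159484} \approx 6.2702 \cdot 10^{-6}$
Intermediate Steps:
$C{\left(m,X \right)} = \left(5 + m\right)^{2}$
$\frac{1}{72459 + C{\left(M,204 \right)}} = \frac{1}{72459 + \left(5 + 290\right)^{2}} = \frac{1}{72459 + 295^{2}} = \frac{1}{72459 + 87025} = \frac{1}{159484}$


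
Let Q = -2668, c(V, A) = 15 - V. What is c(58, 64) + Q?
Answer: -2711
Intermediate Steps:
c(58, 64) + Q = (15 - 1*58) - 2668 = (15 - 58) - 2668 = -43 - 2668 = -2711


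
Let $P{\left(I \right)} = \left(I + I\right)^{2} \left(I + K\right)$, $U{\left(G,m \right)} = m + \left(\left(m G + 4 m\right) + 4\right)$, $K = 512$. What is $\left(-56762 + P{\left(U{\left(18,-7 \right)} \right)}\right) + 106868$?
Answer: $35051686$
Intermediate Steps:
$U{\left(G,m \right)} = 4 + 5 m + G m$ ($U{\left(G,m \right)} = m + \left(\left(G m + 4 m\right) + 4\right) = m + \left(\left(4 m + G m\right) + 4\right) = m + \left(4 + 4 m + G m\right) = 4 + 5 m + G m$)
$P{\left(I \right)} = 4 I^{2} \left(512 + I\right)$ ($P{\left(I \right)} = \left(I + I\right)^{2} \left(I + 512\right) = \left(2 I\right)^{2} \left(512 + I\right) = 4 I^{2} \left(512 + I\right)$)
$\left(-56762 + P{\left(U{\left(18,-7 \right)} \right)}\right) + 106868 = \left(-56762 + 4 \left(4 + 5 \left(-7\right) + 18 \left(-7\right)\right)^{2} \left(512 + \left(4 + 5 \left(-7\right) + 18 \left(-7\right)\right)\right)\right) + 106868 = \left(-56762 + 4 \left(4 - 35 - 126\right)^{2} \left(512 - 157\right)\right) + 106868 = \left(-56762 + 4 \left(-157\right)^{2} \left(512 - 157\right)\right) + 106868 = \left(-56762 + 4 \cdot 24649 \cdot 355\right) + 106868 = \left(-56762 + 35001580\right) + 106868 = 34944818 + 106868 = 35051686$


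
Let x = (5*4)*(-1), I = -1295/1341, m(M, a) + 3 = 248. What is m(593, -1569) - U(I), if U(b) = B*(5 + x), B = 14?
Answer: 455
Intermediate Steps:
m(M, a) = 245 (m(M, a) = -3 + 248 = 245)
I = -1295/1341 (I = -1295*1/1341 = -1295/1341 ≈ -0.96570)
x = -20 (x = 20*(-1) = -20)
U(b) = -210 (U(b) = 14*(5 - 20) = 14*(-15) = -210)
m(593, -1569) - U(I) = 245 - 1*(-210) = 245 + 210 = 455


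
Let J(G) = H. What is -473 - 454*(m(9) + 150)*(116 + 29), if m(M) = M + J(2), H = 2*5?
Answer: -11125743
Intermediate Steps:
H = 10
J(G) = 10
m(M) = 10 + M (m(M) = M + 10 = 10 + M)
-473 - 454*(m(9) + 150)*(116 + 29) = -473 - 454*((10 + 9) + 150)*(116 + 29) = -473 - 454*(19 + 150)*145 = -473 - 76726*145 = -473 - 454*24505 = -473 - 11125270 = -11125743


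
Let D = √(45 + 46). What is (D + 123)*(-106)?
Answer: -13038 - 106*√91 ≈ -14049.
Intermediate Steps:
D = √91 ≈ 9.5394
(D + 123)*(-106) = (√91 + 123)*(-106) = (123 + √91)*(-106) = -13038 - 106*√91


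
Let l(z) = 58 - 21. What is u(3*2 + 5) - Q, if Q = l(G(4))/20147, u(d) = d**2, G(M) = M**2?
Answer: 2437750/20147 ≈ 121.00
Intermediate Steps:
l(z) = 37
Q = 37/20147 ≈ 0.0018365
u(3*2 + 5) - Q = (3*2 + 5)**2 - 1*37/20147 = (6 + 5)**2 - 37/20147 = 11**2 - 37/20147 = 121 - 37/20147 = 2437750/20147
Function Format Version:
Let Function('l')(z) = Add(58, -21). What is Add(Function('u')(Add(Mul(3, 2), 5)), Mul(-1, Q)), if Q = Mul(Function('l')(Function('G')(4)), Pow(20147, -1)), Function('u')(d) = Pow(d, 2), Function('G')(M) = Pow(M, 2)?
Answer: Rational(2437750, 20147) ≈ 121.00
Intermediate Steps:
Function('l')(z) = 37
Q = Rational(37, 20147) (Q = Mul(37, Pow(20147, -1)) = Mul(37, Rational(1, 20147)) = Rational(37, 20147) ≈ 0.0018365)
Add(Function('u')(Add(Mul(3, 2), 5)), Mul(-1, Q)) = Add(Pow(Add(Mul(3, 2), 5), 2), Mul(-1, Rational(37, 20147))) = Add(Pow(Add(6, 5), 2), Rational(-37, 20147)) = Add(Pow(11, 2), Rational(-37, 20147)) = Add(121, Rational(-37, 20147)) = Rational(2437750, 20147)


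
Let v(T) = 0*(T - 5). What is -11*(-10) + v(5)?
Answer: 110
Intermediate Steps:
v(T) = 0 (v(T) = 0*(-5 + T) = 0)
-11*(-10) + v(5) = -11*(-10) + 0 = 110 + 0 = 110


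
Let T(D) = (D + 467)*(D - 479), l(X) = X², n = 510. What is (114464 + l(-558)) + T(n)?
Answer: 456115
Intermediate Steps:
T(D) = (-479 + D)*(467 + D) (T(D) = (467 + D)*(-479 + D) = (-479 + D)*(467 + D))
(114464 + l(-558)) + T(n) = (114464 + (-558)²) + (-223693 + 510² - 12*510) = (114464 + 311364) + (-223693 + 260100 - 6120) = 425828 + 30287 = 456115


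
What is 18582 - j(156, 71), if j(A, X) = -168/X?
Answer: 1319490/71 ≈ 18584.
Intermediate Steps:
18582 - j(156, 71) = 18582 - (-168)/71 = 18582 - 1*(-168/71) = 18582 + 168/71 = 1319490/71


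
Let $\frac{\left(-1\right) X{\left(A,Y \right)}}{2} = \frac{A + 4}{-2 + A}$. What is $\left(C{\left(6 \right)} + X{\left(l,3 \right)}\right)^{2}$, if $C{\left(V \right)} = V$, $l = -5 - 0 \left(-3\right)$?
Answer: $\frac{1600}{49} \approx 32.653$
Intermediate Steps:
$l = -5$ ($l = -5 - 0 = -5 + 0 = -5$)
$X{\left(A,Y \right)} = - \frac{2 \left(4 + A\right)}{-2 + A}$ ($X{\left(A,Y \right)} = - 2 \frac{A + 4}{-2 + A} = - 2 \frac{4 + A}{-2 + A} = - \frac{2 \left(4 + A\right)}{-2 + A}$)
$\left(C{\left(6 \right)} + X{\left(l,3 \right)}\right)^{2} = \left(6 + \frac{2 \left(-4 - -5\right)}{-2 - 5}\right)^{2} = \left(6 + \frac{2 \left(-4 + 5\right)}{-7}\right)^{2} = \left(6 + 2 \left(- \frac{1}{7}\right) 1\right)^{2} = \left(6 - \frac{2}{7}\right)^{2} = \left(\frac{40}{7}\right)^{2} = \frac{1600}{49}$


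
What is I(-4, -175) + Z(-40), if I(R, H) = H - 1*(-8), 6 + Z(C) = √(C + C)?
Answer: -173 + 4*I*√5 ≈ -173.0 + 8.9443*I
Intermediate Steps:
Z(C) = -6 + √2*√C (Z(C) = -6 + √(C + C) = -6 + √(2*C) = -6 + √2*√C)
I(R, H) = 8 + H (I(R, H) = H + 8 = 8 + H)
I(-4, -175) + Z(-40) = (8 - 175) + (-6 + √2*√(-40)) = -167 + (-6 + √2*(2*I*√10)) = -167 + (-6 + 4*I*√5) = -173 + 4*I*√5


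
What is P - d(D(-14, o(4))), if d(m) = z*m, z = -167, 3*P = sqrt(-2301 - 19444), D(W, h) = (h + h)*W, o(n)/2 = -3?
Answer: 28056 + I*sqrt(21745)/3 ≈ 28056.0 + 49.154*I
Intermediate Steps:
o(n) = -6 (o(n) = 2*(-3) = -6)
D(W, h) = 2*W*h (D(W, h) = (2*h)*W = 2*W*h)
P = I*sqrt(21745)/3 (P = sqrt(-2301 - 19444)/3 = sqrt(-21745)/3 = (I*sqrt(21745))/3 = I*sqrt(21745)/3 ≈ 49.154*I)
d(m) = -167*m
P - d(D(-14, o(4))) = I*sqrt(21745)/3 - (-167)*2*(-14)*(-6) = I*sqrt(21745)/3 - (-167)*168 = I*sqrt(21745)/3 - 1*(-28056) = I*sqrt(21745)/3 + 28056 = 28056 + I*sqrt(21745)/3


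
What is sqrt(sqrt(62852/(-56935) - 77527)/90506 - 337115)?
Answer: sqrt(-2571505432685335971500 + 25165270*I*sqrt(869600878755))/87338290 ≈ 2.6493e-6 + 580.62*I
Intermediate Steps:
sqrt(sqrt(62852/(-56935) - 77527)/90506 - 337115) = sqrt(sqrt(62852*(-1/56935) - 77527)*(1/90506) - 337115) = sqrt(sqrt(-62852/56935 - 77527)*(1/90506) - 337115) = sqrt(sqrt(-4414062597/56935)*(1/90506) - 337115) = sqrt((17*I*sqrt(869600878755)/56935)*(1/90506) - 337115) = sqrt(17*I*sqrt(869600878755)/5152959110 - 337115) = sqrt(-337115 + 17*I*sqrt(869600878755)/5152959110)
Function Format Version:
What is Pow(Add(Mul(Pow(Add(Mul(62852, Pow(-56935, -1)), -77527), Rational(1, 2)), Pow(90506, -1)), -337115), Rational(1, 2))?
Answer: Mul(Rational(1, 87338290), Pow(Add(-2571505432685335971500, Mul(25165270, I, Pow(869600878755, Rational(1, 2)))), Rational(1, 2))) ≈ Add(2.6493e-6, Mul(580.62, I))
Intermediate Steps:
Pow(Add(Mul(Pow(Add(Mul(62852, Pow(-56935, -1)), -77527), Rational(1, 2)), Pow(90506, -1)), -337115), Rational(1, 2)) = Pow(Add(Mul(Pow(Add(Mul(62852, Rational(-1, 56935)), -77527), Rational(1, 2)), Rational(1, 90506)), -337115), Rational(1, 2)) = Pow(Add(Mul(Pow(Add(Rational(-62852, 56935), -77527), Rational(1, 2)), Rational(1, 90506)), -337115), Rational(1, 2)) = Pow(Add(Mul(Pow(Rational(-4414062597, 56935), Rational(1, 2)), Rational(1, 90506)), -337115), Rational(1, 2)) = Pow(Add(Mul(Mul(Rational(17, 56935), I, Pow(869600878755, Rational(1, 2))), Rational(1, 90506)), -337115), Rational(1, 2)) = Pow(Add(Mul(Rational(17, 5152959110), I, Pow(869600878755, Rational(1, 2))), -337115), Rational(1, 2)) = Pow(Add(-337115, Mul(Rational(17, 5152959110), I, Pow(869600878755, Rational(1, 2)))), Rational(1, 2))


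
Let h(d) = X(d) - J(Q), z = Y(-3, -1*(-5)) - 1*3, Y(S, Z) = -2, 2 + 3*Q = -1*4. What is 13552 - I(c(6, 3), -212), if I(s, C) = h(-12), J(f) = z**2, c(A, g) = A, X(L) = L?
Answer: 13589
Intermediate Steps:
Q = -2 (Q = -2/3 + (-1*4)/3 = -2/3 + (1/3)*(-4) = -2/3 - 4/3 = -2)
z = -5 (z = -2 - 1*3 = -2 - 3 = -5)
J(f) = 25 (J(f) = (-5)**2 = 25)
h(d) = -25 + d (h(d) = d - 1*25 = d - 25 = -25 + d)
I(s, C) = -37 (I(s, C) = -25 - 12 = -37)
13552 - I(c(6, 3), -212) = 13552 - 1*(-37) = 13552 + 37 = 13589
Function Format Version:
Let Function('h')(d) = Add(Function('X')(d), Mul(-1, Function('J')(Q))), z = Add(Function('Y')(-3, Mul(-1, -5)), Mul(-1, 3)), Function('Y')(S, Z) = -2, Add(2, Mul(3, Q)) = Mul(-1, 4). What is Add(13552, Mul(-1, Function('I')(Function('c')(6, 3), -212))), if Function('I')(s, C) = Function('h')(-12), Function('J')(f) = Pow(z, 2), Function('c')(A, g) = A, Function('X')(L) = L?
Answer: 13589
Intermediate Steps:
Q = -2 (Q = Add(Rational(-2, 3), Mul(Rational(1, 3), Mul(-1, 4))) = Add(Rational(-2, 3), Mul(Rational(1, 3), -4)) = Add(Rational(-2, 3), Rational(-4, 3)) = -2)
z = -5 (z = Add(-2, Mul(-1, 3)) = Add(-2, -3) = -5)
Function('J')(f) = 25 (Function('J')(f) = Pow(-5, 2) = 25)
Function('h')(d) = Add(-25, d) (Function('h')(d) = Add(d, Mul(-1, 25)) = Add(d, -25) = Add(-25, d))
Function('I')(s, C) = -37 (Function('I')(s, C) = Add(-25, -12) = -37)
Add(13552, Mul(-1, Function('I')(Function('c')(6, 3), -212))) = Add(13552, Mul(-1, -37)) = Add(13552, 37) = 13589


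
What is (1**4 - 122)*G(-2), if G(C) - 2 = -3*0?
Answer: -242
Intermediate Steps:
G(C) = 2 (G(C) = 2 - 3*0 = 2 + 0 = 2)
(1**4 - 122)*G(-2) = (1**4 - 122)*2 = (1 - 122)*2 = -121*2 = -242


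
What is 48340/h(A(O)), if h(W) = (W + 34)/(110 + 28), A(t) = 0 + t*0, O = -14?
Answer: 3335460/17 ≈ 1.9620e+5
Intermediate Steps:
A(t) = 0 (A(t) = 0 + 0 = 0)
h(W) = 17/69 + W/138 (h(W) = (34 + W)/138 = (34 + W)*(1/138) = 17/69 + W/138)
48340/h(A(O)) = 48340/(17/69 + (1/138)*0) = 48340/(17/69 + 0) = 48340/(17/69) = 48340*(69/17) = 3335460/17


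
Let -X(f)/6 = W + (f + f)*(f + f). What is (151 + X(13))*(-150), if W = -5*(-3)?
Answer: 599250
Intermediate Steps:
W = 15
X(f) = -90 - 24*f**2 (X(f) = -6*(15 + (f + f)*(f + f)) = -6*(15 + (2*f)*(2*f)) = -6*(15 + 4*f**2) = -90 - 24*f**2)
(151 + X(13))*(-150) = (151 + (-90 - 24*13**2))*(-150) = (151 + (-90 - 24*169))*(-150) = (151 + (-90 - 4056))*(-150) = (151 - 4146)*(-150) = -3995*(-150) = 599250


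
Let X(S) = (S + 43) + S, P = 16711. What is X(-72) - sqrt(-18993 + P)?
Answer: -101 - I*sqrt(2282) ≈ -101.0 - 47.77*I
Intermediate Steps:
X(S) = 43 + 2*S (X(S) = (43 + S) + S = 43 + 2*S)
X(-72) - sqrt(-18993 + P) = (43 + 2*(-72)) - sqrt(-18993 + 16711) = (43 - 144) - sqrt(-2282) = -101 - I*sqrt(2282)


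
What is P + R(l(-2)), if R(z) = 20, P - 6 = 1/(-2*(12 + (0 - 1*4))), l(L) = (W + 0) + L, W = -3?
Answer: 415/16 ≈ 25.938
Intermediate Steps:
l(L) = -3 + L (l(L) = (-3 + 0) + L = -3 + L)
P = 95/16 (P = 6 + 1/(-2*(12 + (0 - 1*4))) = 6 + 1/(-2*(12 + (0 - 4))) = 6 + 1/(-2*(12 - 4)) = 6 + 1/(-2*8) = 6 + 1/(-16) = 6 - 1/16 = 95/16 ≈ 5.9375)
P + R(l(-2)) = 95/16 + 20 = 415/16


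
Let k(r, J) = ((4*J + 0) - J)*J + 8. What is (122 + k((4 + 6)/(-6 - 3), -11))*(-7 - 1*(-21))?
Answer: 6902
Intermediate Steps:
k(r, J) = 8 + 3*J**2 (k(r, J) = (4*J - J)*J + 8 = (3*J)*J + 8 = 3*J**2 + 8 = 8 + 3*J**2)
(122 + k((4 + 6)/(-6 - 3), -11))*(-7 - 1*(-21)) = (122 + (8 + 3*(-11)**2))*(-7 - 1*(-21)) = (122 + (8 + 3*121))*(-7 + 21) = (122 + (8 + 363))*14 = (122 + 371)*14 = 493*14 = 6902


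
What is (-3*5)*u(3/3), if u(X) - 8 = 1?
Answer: -135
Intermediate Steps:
u(X) = 9 (u(X) = 8 + 1 = 9)
(-3*5)*u(3/3) = -3*5*9 = -15*9 = -135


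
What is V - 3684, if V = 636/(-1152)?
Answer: -353717/96 ≈ -3684.6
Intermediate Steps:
V = -53/96 (V = 636*(-1/1152) = -53/96 ≈ -0.55208)
V - 3684 = -53/96 - 3684 = -353717/96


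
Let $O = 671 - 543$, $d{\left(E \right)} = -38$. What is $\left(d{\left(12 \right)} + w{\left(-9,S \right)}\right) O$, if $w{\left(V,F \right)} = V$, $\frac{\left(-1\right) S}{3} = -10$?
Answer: $-6016$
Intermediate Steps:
$S = 30$ ($S = \left(-3\right) \left(-10\right) = 30$)
$O = 128$ ($O = 671 - 543 = 128$)
$\left(d{\left(12 \right)} + w{\left(-9,S \right)}\right) O = \left(-38 - 9\right) 128 = \left(-47\right) 128 = -6016$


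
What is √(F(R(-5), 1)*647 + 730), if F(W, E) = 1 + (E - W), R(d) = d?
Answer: √5259 ≈ 72.519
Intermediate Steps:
F(W, E) = 1 + E - W
√(F(R(-5), 1)*647 + 730) = √((1 + 1 - 1*(-5))*647 + 730) = √((1 + 1 + 5)*647 + 730) = √(7*647 + 730) = √(4529 + 730) = √5259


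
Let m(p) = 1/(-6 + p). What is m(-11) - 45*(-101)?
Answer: 77264/17 ≈ 4544.9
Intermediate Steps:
m(-11) - 45*(-101) = 1/(-6 - 11) - 45*(-101) = 1/(-17) + 4545 = -1/17 + 4545 = 77264/17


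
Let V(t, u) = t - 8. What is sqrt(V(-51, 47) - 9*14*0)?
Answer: I*sqrt(59) ≈ 7.6811*I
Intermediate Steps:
V(t, u) = -8 + t
sqrt(V(-51, 47) - 9*14*0) = sqrt((-8 - 51) - 9*14*0) = sqrt(-59 - 126*0) = sqrt(-59 + 0) = sqrt(-59) = I*sqrt(59)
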